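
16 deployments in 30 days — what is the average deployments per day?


Formula: deployments per day = releases / days
= 16 / 30
= 0.533 deploys/day
(equivalently, 3.73 deploys/week)

0.533 deploys/day


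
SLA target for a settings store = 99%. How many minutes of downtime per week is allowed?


Formula: allowed downtime = period * (100 - SLA) / 100
Period (week) = 10080 minutes
Unavailability fraction = (100 - 99.0) / 100
Allowed downtime = 10080 * (100 - 99.0) / 100
Allowed downtime = 100.8 minutes

100.8 minutes


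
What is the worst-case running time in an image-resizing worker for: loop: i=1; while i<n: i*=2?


Reasoning: i doubles each step so iterations are log2(n)
Complexity: O(log n)

O(log n)


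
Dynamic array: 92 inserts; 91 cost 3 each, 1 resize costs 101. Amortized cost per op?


Formula: Amortized cost = Total cost / Operations
Total cost = (91 * 3) + (1 * 101)
Total cost = 273 + 101 = 374
Amortized = 374 / 92 = 4.0652

4.0652


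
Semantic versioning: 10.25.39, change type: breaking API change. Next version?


Current: 10.25.39
Change category: 'breaking API change' → major bump
SemVer rule: major bump → increment MAJOR, reset MINOR and PATCH to 0
New: 11.0.0

11.0.0


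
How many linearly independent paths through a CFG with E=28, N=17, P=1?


Formula: V(G) = E - N + 2P
V(G) = 28 - 17 + 2*1
V(G) = 11 + 2
V(G) = 13

13


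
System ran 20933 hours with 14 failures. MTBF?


Formula: MTBF = Total operating time / Number of failures
MTBF = 20933 / 14
MTBF = 1495.21 hours

1495.21 hours


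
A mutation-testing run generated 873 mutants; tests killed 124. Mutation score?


Mutation score = killed / total * 100
Mutation score = 124 / 873 * 100
Mutation score = 14.2%

14.2%


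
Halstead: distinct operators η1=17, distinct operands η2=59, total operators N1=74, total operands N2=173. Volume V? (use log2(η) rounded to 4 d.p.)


Formula: V = N * log2(η), where N = N1 + N2 and η = η1 + η2
η = 17 + 59 = 76
N = 74 + 173 = 247
log2(76) ≈ 6.2479
V = 247 * 6.2479 = 1543.23

1543.23


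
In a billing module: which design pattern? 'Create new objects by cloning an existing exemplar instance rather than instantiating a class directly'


This matches the Prototype pattern

Prototype


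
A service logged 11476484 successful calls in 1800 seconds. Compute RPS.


Formula: throughput = requests / seconds
throughput = 11476484 / 1800
throughput = 6375.82 requests/second

6375.82 requests/second


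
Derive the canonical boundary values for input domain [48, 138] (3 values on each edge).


Range: [48, 138]
Boundaries: just below min, min, min+1, max-1, max, just above max
Values: [47, 48, 49, 137, 138, 139]

[47, 48, 49, 137, 138, 139]


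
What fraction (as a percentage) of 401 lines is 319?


Coverage = covered / total * 100
Coverage = 319 / 401 * 100
Coverage = 79.55%

79.55%


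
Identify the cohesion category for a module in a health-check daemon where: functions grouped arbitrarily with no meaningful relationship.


Reasoning: Worst: random grouping
Type: Coincidental cohesion

Coincidental cohesion


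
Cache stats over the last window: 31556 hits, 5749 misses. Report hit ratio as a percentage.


Formula: hit rate = hits / (hits + misses) * 100
hit rate = 31556 / (31556 + 5749) * 100
hit rate = 31556 / 37305 * 100
hit rate = 84.59%

84.59%


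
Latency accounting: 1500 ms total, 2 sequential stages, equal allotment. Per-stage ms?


Formula: per_stage = total_budget / stages
per_stage = 1500 / 2
per_stage = 750.0 ms

750.0 ms


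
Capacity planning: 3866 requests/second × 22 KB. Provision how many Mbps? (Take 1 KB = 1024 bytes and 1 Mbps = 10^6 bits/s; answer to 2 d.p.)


Formula: Mbps = payload_bytes * RPS * 8 / 1e6
Payload per request = 22 KB = 22 * 1024 = 22528 bytes
Total bytes/sec = 22528 * 3866 = 87093248
Total bits/sec = 87093248 * 8 = 696745984
Mbps = 696745984 / 1e6 = 696.75

696.75 Mbps


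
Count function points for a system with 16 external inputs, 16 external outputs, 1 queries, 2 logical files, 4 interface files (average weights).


UFP = EI*4 + EO*5 + EQ*4 + ILF*10 + EIF*7
UFP = 16*4 + 16*5 + 1*4 + 2*10 + 4*7
UFP = 64 + 80 + 4 + 20 + 28
UFP = 196

196


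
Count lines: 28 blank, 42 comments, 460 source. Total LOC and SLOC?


Total LOC = blank + comment + code
Total LOC = 28 + 42 + 460 = 530
SLOC (source only) = code = 460

Total LOC: 530, SLOC: 460


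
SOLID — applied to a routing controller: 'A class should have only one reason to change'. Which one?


This describes the Single Responsibility Principle (SRP)

Single Responsibility Principle (SRP)


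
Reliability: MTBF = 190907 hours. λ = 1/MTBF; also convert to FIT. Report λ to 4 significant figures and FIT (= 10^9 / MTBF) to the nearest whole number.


Formula: λ = 1 / MTBF; FIT = λ × 1e9 = 1e9 / MTBF
λ = 1 / 190907 ≈ 5.238e-06 failures/hour
FIT = 1e9 / 190907 ≈ 5238 failures per 1e9 hours (nearest whole number)

λ = 5.238e-06 /h, FIT = 5238


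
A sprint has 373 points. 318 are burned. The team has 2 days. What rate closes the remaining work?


Formula: Required rate = Remaining points / Days left
Remaining = 373 - 318 = 55 points
Required rate = 55 / 2 = 27.5 points/day

27.5 points/day


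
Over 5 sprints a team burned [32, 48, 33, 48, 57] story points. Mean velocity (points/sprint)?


Formula: Avg velocity = Total points / Number of sprints
Points: [32, 48, 33, 48, 57]
Sum = 32 + 48 + 33 + 48 + 57 = 218
Avg velocity = 218 / 5 = 43.6 points/sprint

43.6 points/sprint


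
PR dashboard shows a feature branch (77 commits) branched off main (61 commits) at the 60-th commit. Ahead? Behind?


Common ancestor: commit #60
feature commits after divergence: 77 - 60 = 17
main commits after divergence: 61 - 60 = 1
feature is 17 commits ahead of main
main is 1 commits ahead of feature

feature ahead: 17, main ahead: 1


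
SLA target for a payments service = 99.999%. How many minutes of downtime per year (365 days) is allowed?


Formula: allowed downtime = period * (100 - SLA) / 100
Period (year (365 days)) = 525600 minutes
Unavailability fraction = (100 - 99.999) / 100
Allowed downtime = 525600 * (100 - 99.999) / 100
Allowed downtime = 5.256 minutes

5.256 minutes


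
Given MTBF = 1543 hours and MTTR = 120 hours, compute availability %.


Availability = MTBF / (MTBF + MTTR)
Availability = 1543 / (1543 + 120)
Availability = 1543 / 1663
Availability = 92.7841%

92.7841%


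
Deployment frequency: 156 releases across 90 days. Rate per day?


Formula: deployments per day = releases / days
= 156 / 90
= 1.733 deploys/day
(equivalently, 12.13 deploys/week)

1.733 deploys/day


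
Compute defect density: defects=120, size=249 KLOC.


Defect density = defects / KLOC
Defect density = 120 / 249
Defect density = 0.482 defects/KLOC

0.482 defects/KLOC


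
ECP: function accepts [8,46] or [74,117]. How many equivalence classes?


Valid ranges: [8,46] and [74,117]
Class 1: x < 8 — invalid
Class 2: 8 ≤ x ≤ 46 — valid
Class 3: 46 < x < 74 — invalid (gap between ranges)
Class 4: 74 ≤ x ≤ 117 — valid
Class 5: x > 117 — invalid
Total equivalence classes: 5

5 equivalence classes


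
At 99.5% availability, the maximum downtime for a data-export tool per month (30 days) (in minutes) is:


Formula: allowed downtime = period * (100 - SLA) / 100
Period (month (30 days)) = 43200 minutes
Unavailability fraction = (100 - 99.5) / 100
Allowed downtime = 43200 * (100 - 99.5) / 100
Allowed downtime = 216.0 minutes

216.0 minutes


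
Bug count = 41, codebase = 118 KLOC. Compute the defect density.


Defect density = defects / KLOC
Defect density = 41 / 118
Defect density = 0.347 defects/KLOC

0.347 defects/KLOC


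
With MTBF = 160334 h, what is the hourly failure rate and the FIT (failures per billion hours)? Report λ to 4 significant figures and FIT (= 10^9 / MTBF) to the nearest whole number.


Formula: λ = 1 / MTBF; FIT = λ × 1e9 = 1e9 / MTBF
λ = 1 / 160334 ≈ 6.237e-06 failures/hour
FIT = 1e9 / 160334 ≈ 6237 failures per 1e9 hours (nearest whole number)

λ = 6.237e-06 /h, FIT = 6237


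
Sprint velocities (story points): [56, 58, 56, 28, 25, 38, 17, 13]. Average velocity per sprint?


Formula: Avg velocity = Total points / Number of sprints
Points: [56, 58, 56, 28, 25, 38, 17, 13]
Sum = 56 + 58 + 56 + 28 + 25 + 38 + 17 + 13 = 291
Avg velocity = 291 / 8 = 36.38 points/sprint

36.38 points/sprint


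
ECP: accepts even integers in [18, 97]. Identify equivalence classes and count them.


Constraint: even integers in [18, 97]
Class 1: x < 18 — out-of-range invalid
Class 2: x in [18,97] but odd — wrong type invalid
Class 3: x in [18,97] and even — valid
Class 4: x > 97 — out-of-range invalid
Total equivalence classes: 4

4 equivalence classes


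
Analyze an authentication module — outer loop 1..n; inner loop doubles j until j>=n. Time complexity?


Reasoning: linear outer times logarithmic inner
Complexity: O(n log n)

O(n log n)


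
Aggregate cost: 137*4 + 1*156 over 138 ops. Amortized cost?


Formula: Amortized cost = Total cost / Operations
Total cost = (137 * 4) + (1 * 156)
Total cost = 548 + 156 = 704
Amortized = 704 / 138 = 5.1014

5.1014


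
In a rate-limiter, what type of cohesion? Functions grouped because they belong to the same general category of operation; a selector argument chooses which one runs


Reasoning: Grouped by category of activity, not by data or sequence
Type: Logical cohesion

Logical cohesion


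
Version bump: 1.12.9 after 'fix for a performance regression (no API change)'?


Current: 1.12.9
Change category: 'fix for a performance regression (no API change)' → patch bump
SemVer rule: patch bump → increment PATCH (MAJOR and MINOR unchanged)
New: 1.12.10

1.12.10


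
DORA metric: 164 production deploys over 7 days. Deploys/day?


Formula: deployments per day = releases / days
= 164 / 7
= 23.429 deploys/day
(equivalently, 164.0 deploys/week)

23.429 deploys/day


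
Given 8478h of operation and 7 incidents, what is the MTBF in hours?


Formula: MTBF = Total operating time / Number of failures
MTBF = 8478 / 7
MTBF = 1211.14 hours

1211.14 hours


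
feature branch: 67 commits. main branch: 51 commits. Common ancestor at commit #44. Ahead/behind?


Common ancestor: commit #44
feature commits after divergence: 67 - 44 = 23
main commits after divergence: 51 - 44 = 7
feature is 23 commits ahead of main
main is 7 commits ahead of feature

feature ahead: 23, main ahead: 7


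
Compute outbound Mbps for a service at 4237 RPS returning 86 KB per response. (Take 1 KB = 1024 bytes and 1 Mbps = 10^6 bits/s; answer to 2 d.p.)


Formula: Mbps = payload_bytes * RPS * 8 / 1e6
Payload per request = 86 KB = 86 * 1024 = 88064 bytes
Total bytes/sec = 88064 * 4237 = 373127168
Total bits/sec = 373127168 * 8 = 2985017344
Mbps = 2985017344 / 1e6 = 2985.02

2985.02 Mbps


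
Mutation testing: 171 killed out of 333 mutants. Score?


Mutation score = killed / total * 100
Mutation score = 171 / 333 * 100
Mutation score = 51.35%

51.35%


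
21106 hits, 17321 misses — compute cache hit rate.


Formula: hit rate = hits / (hits + misses) * 100
hit rate = 21106 / (21106 + 17321) * 100
hit rate = 21106 / 38427 * 100
hit rate = 54.92%

54.92%


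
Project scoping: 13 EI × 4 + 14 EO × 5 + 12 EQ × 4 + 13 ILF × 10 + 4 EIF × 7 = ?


UFP = EI*4 + EO*5 + EQ*4 + ILF*10 + EIF*7
UFP = 13*4 + 14*5 + 12*4 + 13*10 + 4*7
UFP = 52 + 70 + 48 + 130 + 28
UFP = 328

328


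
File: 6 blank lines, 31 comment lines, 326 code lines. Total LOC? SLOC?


Total LOC = blank + comment + code
Total LOC = 6 + 31 + 326 = 363
SLOC (source only) = code = 326

Total LOC: 363, SLOC: 326


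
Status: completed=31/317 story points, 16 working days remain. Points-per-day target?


Formula: Required rate = Remaining points / Days left
Remaining = 317 - 31 = 286 points
Required rate = 286 / 16 = 17.88 points/day

17.88 points/day


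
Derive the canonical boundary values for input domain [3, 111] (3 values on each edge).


Range: [3, 111]
Boundaries: just below min, min, min+1, max-1, max, just above max
Values: [2, 3, 4, 110, 111, 112]

[2, 3, 4, 110, 111, 112]


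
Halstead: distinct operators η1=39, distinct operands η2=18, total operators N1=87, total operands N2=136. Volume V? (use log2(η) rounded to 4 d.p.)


Formula: V = N * log2(η), where N = N1 + N2 and η = η1 + η2
η = 39 + 18 = 57
N = 87 + 136 = 223
log2(57) ≈ 5.8329
V = 223 * 5.8329 = 1300.74

1300.74


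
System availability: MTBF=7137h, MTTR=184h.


Availability = MTBF / (MTBF + MTTR)
Availability = 7137 / (7137 + 184)
Availability = 7137 / 7321
Availability = 97.4867%

97.4867%


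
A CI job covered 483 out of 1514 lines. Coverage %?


Coverage = covered / total * 100
Coverage = 483 / 1514 * 100
Coverage = 31.9%

31.9%


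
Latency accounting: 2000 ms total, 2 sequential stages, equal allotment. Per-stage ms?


Formula: per_stage = total_budget / stages
per_stage = 2000 / 2
per_stage = 1000.0 ms

1000.0 ms


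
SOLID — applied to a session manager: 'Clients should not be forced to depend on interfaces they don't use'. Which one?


This describes the Interface Segregation Principle (ISP)

Interface Segregation Principle (ISP)


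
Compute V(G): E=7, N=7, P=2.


Formula: V(G) = E - N + 2P
V(G) = 7 - 7 + 2*2
V(G) = 0 + 4
V(G) = 4

4


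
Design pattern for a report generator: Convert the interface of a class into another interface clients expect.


This matches the Adapter pattern

Adapter


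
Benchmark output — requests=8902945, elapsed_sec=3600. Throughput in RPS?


Formula: throughput = requests / seconds
throughput = 8902945 / 3600
throughput = 2473.04 requests/second

2473.04 requests/second


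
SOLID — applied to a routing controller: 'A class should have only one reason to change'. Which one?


This describes the Single Responsibility Principle (SRP)

Single Responsibility Principle (SRP)


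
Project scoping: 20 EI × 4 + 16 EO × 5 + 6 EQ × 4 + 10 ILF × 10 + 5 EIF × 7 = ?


UFP = EI*4 + EO*5 + EQ*4 + ILF*10 + EIF*7
UFP = 20*4 + 16*5 + 6*4 + 10*10 + 5*7
UFP = 80 + 80 + 24 + 100 + 35
UFP = 319

319


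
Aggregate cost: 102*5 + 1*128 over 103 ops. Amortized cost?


Formula: Amortized cost = Total cost / Operations
Total cost = (102 * 5) + (1 * 128)
Total cost = 510 + 128 = 638
Amortized = 638 / 103 = 6.1942

6.1942


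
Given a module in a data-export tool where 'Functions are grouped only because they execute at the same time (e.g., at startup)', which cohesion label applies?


Reasoning: Related by timing only
Type: Temporal cohesion

Temporal cohesion


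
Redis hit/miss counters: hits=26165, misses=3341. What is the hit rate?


Formula: hit rate = hits / (hits + misses) * 100
hit rate = 26165 / (26165 + 3341) * 100
hit rate = 26165 / 29506 * 100
hit rate = 88.68%

88.68%


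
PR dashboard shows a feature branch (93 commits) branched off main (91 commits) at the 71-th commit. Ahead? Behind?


Common ancestor: commit #71
feature commits after divergence: 93 - 71 = 22
main commits after divergence: 91 - 71 = 20
feature is 22 commits ahead of main
main is 20 commits ahead of feature

feature ahead: 22, main ahead: 20


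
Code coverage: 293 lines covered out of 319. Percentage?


Coverage = covered / total * 100
Coverage = 293 / 319 * 100
Coverage = 91.85%

91.85%


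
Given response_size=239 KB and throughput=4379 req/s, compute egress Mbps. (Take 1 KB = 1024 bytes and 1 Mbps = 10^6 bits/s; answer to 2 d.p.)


Formula: Mbps = payload_bytes * RPS * 8 / 1e6
Payload per request = 239 KB = 239 * 1024 = 244736 bytes
Total bytes/sec = 244736 * 4379 = 1071698944
Total bits/sec = 1071698944 * 8 = 8573591552
Mbps = 8573591552 / 1e6 = 8573.59

8573.59 Mbps


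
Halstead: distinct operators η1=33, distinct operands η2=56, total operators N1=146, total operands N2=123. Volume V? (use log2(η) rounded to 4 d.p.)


Formula: V = N * log2(η), where N = N1 + N2 and η = η1 + η2
η = 33 + 56 = 89
N = 146 + 123 = 269
log2(89) ≈ 6.4757
V = 269 * 6.4757 = 1741.96

1741.96


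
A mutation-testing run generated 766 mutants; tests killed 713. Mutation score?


Mutation score = killed / total * 100
Mutation score = 713 / 766 * 100
Mutation score = 93.08%

93.08%


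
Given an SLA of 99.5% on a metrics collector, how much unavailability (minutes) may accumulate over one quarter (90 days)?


Formula: allowed downtime = period * (100 - SLA) / 100
Period (quarter (90 days)) = 129600 minutes
Unavailability fraction = (100 - 99.5) / 100
Allowed downtime = 129600 * (100 - 99.5) / 100
Allowed downtime = 648.0 minutes

648.0 minutes


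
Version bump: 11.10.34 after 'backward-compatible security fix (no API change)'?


Current: 11.10.34
Change category: 'backward-compatible security fix (no API change)' → patch bump
SemVer rule: patch bump → increment PATCH (MAJOR and MINOR unchanged)
New: 11.10.35

11.10.35


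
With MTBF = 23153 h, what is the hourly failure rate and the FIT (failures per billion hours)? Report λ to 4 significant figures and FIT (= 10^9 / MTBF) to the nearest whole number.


Formula: λ = 1 / MTBF; FIT = λ × 1e9 = 1e9 / MTBF
λ = 1 / 23153 ≈ 4.319e-05 failures/hour
FIT = 1e9 / 23153 ≈ 43191 failures per 1e9 hours (nearest whole number)

λ = 4.319e-05 /h, FIT = 43191


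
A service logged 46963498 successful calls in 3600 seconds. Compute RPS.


Formula: throughput = requests / seconds
throughput = 46963498 / 3600
throughput = 13045.42 requests/second

13045.42 requests/second


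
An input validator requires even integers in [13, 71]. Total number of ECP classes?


Constraint: even integers in [13, 71]
Class 1: x < 13 — out-of-range invalid
Class 2: x in [13,71] but odd — wrong type invalid
Class 3: x in [13,71] and even — valid
Class 4: x > 71 — out-of-range invalid
Total equivalence classes: 4

4 equivalence classes


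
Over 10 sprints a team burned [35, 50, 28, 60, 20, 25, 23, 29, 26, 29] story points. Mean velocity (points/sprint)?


Formula: Avg velocity = Total points / Number of sprints
Points: [35, 50, 28, 60, 20, 25, 23, 29, 26, 29]
Sum = 35 + 50 + 28 + 60 + 20 + 25 + 23 + 29 + 26 + 29 = 325
Avg velocity = 325 / 10 = 32.5 points/sprint

32.5 points/sprint


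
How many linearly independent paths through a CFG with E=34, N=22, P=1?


Formula: V(G) = E - N + 2P
V(G) = 34 - 22 + 2*1
V(G) = 12 + 2
V(G) = 14

14


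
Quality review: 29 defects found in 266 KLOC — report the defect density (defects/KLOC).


Defect density = defects / KLOC
Defect density = 29 / 266
Defect density = 0.109 defects/KLOC

0.109 defects/KLOC


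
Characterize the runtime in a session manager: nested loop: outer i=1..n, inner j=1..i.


Reasoning: triangle: n(n+1)/2 ~ n^2/2
Complexity: O(n^2)

O(n^2)


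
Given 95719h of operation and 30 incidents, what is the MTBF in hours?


Formula: MTBF = Total operating time / Number of failures
MTBF = 95719 / 30
MTBF = 3190.63 hours

3190.63 hours


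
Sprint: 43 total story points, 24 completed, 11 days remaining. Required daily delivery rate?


Formula: Required rate = Remaining points / Days left
Remaining = 43 - 24 = 19 points
Required rate = 19 / 11 = 1.73 points/day

1.73 points/day


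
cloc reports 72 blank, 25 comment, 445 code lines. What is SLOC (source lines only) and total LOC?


Total LOC = blank + comment + code
Total LOC = 72 + 25 + 445 = 542
SLOC (source only) = code = 445

Total LOC: 542, SLOC: 445


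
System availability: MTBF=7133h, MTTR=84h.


Availability = MTBF / (MTBF + MTTR)
Availability = 7133 / (7133 + 84)
Availability = 7133 / 7217
Availability = 98.8361%

98.8361%


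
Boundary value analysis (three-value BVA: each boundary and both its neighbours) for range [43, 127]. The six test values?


Range: [43, 127]
Boundaries: just below min, min, min+1, max-1, max, just above max
Values: [42, 43, 44, 126, 127, 128]

[42, 43, 44, 126, 127, 128]


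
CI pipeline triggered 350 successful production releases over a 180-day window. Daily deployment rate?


Formula: deployments per day = releases / days
= 350 / 180
= 1.944 deploys/day
(equivalently, 13.61 deploys/week)

1.944 deploys/day


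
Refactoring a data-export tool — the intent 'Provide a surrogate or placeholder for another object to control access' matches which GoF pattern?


This matches the Proxy pattern

Proxy


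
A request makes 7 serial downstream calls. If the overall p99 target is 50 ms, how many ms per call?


Formula: per_stage = total_budget / stages
per_stage = 50 / 7
per_stage = 7.14 ms

7.14 ms


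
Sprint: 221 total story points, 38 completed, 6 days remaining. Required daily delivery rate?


Formula: Required rate = Remaining points / Days left
Remaining = 221 - 38 = 183 points
Required rate = 183 / 6 = 30.5 points/day

30.5 points/day


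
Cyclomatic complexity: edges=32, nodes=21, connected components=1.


Formula: V(G) = E - N + 2P
V(G) = 32 - 21 + 2*1
V(G) = 11 + 2
V(G) = 13

13


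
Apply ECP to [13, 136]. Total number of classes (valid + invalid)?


Valid range: [13, 136]
Class 1: x < 13 — invalid
Class 2: 13 ≤ x ≤ 136 — valid
Class 3: x > 136 — invalid
Total equivalence classes: 3

3 equivalence classes


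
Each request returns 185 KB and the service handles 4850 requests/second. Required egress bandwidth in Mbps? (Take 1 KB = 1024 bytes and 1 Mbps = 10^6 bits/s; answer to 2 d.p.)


Formula: Mbps = payload_bytes * RPS * 8 / 1e6
Payload per request = 185 KB = 185 * 1024 = 189440 bytes
Total bytes/sec = 189440 * 4850 = 918784000
Total bits/sec = 918784000 * 8 = 7350272000
Mbps = 7350272000 / 1e6 = 7350.27

7350.27 Mbps


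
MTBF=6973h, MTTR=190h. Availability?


Availability = MTBF / (MTBF + MTTR)
Availability = 6973 / (6973 + 190)
Availability = 6973 / 7163
Availability = 97.3475%

97.3475%


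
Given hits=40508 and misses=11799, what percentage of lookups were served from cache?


Formula: hit rate = hits / (hits + misses) * 100
hit rate = 40508 / (40508 + 11799) * 100
hit rate = 40508 / 52307 * 100
hit rate = 77.44%

77.44%


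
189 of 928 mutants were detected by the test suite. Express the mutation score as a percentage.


Mutation score = killed / total * 100
Mutation score = 189 / 928 * 100
Mutation score = 20.37%

20.37%


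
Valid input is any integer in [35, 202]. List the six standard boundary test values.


Range: [35, 202]
Boundaries: just below min, min, min+1, max-1, max, just above max
Values: [34, 35, 36, 201, 202, 203]

[34, 35, 36, 201, 202, 203]


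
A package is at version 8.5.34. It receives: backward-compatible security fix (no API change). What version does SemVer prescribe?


Current: 8.5.34
Change category: 'backward-compatible security fix (no API change)' → patch bump
SemVer rule: patch bump → increment PATCH (MAJOR and MINOR unchanged)
New: 8.5.35

8.5.35


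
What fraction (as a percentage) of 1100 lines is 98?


Coverage = covered / total * 100
Coverage = 98 / 1100 * 100
Coverage = 8.91%

8.91%


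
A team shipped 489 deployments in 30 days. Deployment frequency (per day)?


Formula: deployments per day = releases / days
= 489 / 30
= 16.3 deploys/day
(equivalently, 114.1 deploys/week)

16.3 deploys/day


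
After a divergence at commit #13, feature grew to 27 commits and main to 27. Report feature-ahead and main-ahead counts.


Common ancestor: commit #13
feature commits after divergence: 27 - 13 = 14
main commits after divergence: 27 - 13 = 14
feature is 14 commits ahead of main
main is 14 commits ahead of feature

feature ahead: 14, main ahead: 14


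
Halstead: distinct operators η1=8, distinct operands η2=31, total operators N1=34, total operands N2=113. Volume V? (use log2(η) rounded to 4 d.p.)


Formula: V = N * log2(η), where N = N1 + N2 and η = η1 + η2
η = 8 + 31 = 39
N = 34 + 113 = 147
log2(39) ≈ 5.2854
V = 147 * 5.2854 = 776.95

776.95


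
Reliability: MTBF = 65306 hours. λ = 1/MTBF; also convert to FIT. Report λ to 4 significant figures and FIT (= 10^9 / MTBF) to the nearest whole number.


Formula: λ = 1 / MTBF; FIT = λ × 1e9 = 1e9 / MTBF
λ = 1 / 65306 ≈ 1.531e-05 failures/hour
FIT = 1e9 / 65306 ≈ 15313 failures per 1e9 hours (nearest whole number)

λ = 1.531e-05 /h, FIT = 15313


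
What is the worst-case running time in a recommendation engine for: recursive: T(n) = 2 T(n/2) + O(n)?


Reasoning: master theorem case 2 (merge-sort recurrence)
Complexity: O(n log n)

O(n log n)


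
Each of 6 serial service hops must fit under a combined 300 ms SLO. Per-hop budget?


Formula: per_stage = total_budget / stages
per_stage = 300 / 6
per_stage = 50.0 ms

50.0 ms


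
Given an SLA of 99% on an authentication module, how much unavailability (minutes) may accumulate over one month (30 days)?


Formula: allowed downtime = period * (100 - SLA) / 100
Period (month (30 days)) = 43200 minutes
Unavailability fraction = (100 - 99.0) / 100
Allowed downtime = 43200 * (100 - 99.0) / 100
Allowed downtime = 432.0 minutes

432.0 minutes


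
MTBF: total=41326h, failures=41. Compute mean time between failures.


Formula: MTBF = Total operating time / Number of failures
MTBF = 41326 / 41
MTBF = 1007.95 hours

1007.95 hours


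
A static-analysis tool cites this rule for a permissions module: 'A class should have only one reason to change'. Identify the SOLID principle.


This describes the Single Responsibility Principle (SRP)

Single Responsibility Principle (SRP)


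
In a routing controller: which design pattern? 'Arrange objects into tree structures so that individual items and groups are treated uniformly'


This matches the Composite pattern

Composite


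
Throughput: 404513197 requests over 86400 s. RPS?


Formula: throughput = requests / seconds
throughput = 404513197 / 86400
throughput = 4681.87 requests/second

4681.87 requests/second


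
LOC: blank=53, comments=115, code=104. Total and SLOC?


Total LOC = blank + comment + code
Total LOC = 53 + 115 + 104 = 272
SLOC (source only) = code = 104

Total LOC: 272, SLOC: 104


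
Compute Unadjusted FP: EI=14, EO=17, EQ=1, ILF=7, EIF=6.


UFP = EI*4 + EO*5 + EQ*4 + ILF*10 + EIF*7
UFP = 14*4 + 17*5 + 1*4 + 7*10 + 6*7
UFP = 56 + 85 + 4 + 70 + 42
UFP = 257

257


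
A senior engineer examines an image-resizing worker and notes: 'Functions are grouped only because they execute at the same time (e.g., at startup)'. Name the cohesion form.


Reasoning: Related by timing only
Type: Temporal cohesion

Temporal cohesion


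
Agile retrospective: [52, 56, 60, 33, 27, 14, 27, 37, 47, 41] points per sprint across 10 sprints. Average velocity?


Formula: Avg velocity = Total points / Number of sprints
Points: [52, 56, 60, 33, 27, 14, 27, 37, 47, 41]
Sum = 52 + 56 + 60 + 33 + 27 + 14 + 27 + 37 + 47 + 41 = 394
Avg velocity = 394 / 10 = 39.4 points/sprint

39.4 points/sprint


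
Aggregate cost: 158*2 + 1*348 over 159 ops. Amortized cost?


Formula: Amortized cost = Total cost / Operations
Total cost = (158 * 2) + (1 * 348)
Total cost = 316 + 348 = 664
Amortized = 664 / 159 = 4.1761

4.1761


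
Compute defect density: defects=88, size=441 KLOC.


Defect density = defects / KLOC
Defect density = 88 / 441
Defect density = 0.2 defects/KLOC

0.2 defects/KLOC


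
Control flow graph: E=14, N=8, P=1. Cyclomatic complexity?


Formula: V(G) = E - N + 2P
V(G) = 14 - 8 + 2*1
V(G) = 6 + 2
V(G) = 8

8


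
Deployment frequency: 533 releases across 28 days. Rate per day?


Formula: deployments per day = releases / days
= 533 / 28
= 19.036 deploys/day
(equivalently, 133.25 deploys/week)

19.036 deploys/day


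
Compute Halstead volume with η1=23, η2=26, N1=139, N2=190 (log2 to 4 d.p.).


Formula: V = N * log2(η), where N = N1 + N2 and η = η1 + η2
η = 23 + 26 = 49
N = 139 + 190 = 329
log2(49) ≈ 5.6147
V = 329 * 5.6147 = 1847.24

1847.24


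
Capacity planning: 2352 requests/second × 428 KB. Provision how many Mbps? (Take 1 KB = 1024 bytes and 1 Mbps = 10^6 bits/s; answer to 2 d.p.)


Formula: Mbps = payload_bytes * RPS * 8 / 1e6
Payload per request = 428 KB = 428 * 1024 = 438272 bytes
Total bytes/sec = 438272 * 2352 = 1030815744
Total bits/sec = 1030815744 * 8 = 8246525952
Mbps = 8246525952 / 1e6 = 8246.53

8246.53 Mbps


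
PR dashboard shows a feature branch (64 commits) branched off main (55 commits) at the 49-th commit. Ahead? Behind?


Common ancestor: commit #49
feature commits after divergence: 64 - 49 = 15
main commits after divergence: 55 - 49 = 6
feature is 15 commits ahead of main
main is 6 commits ahead of feature

feature ahead: 15, main ahead: 6


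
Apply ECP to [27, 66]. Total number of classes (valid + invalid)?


Valid range: [27, 66]
Class 1: x < 27 — invalid
Class 2: 27 ≤ x ≤ 66 — valid
Class 3: x > 66 — invalid
Total equivalence classes: 3

3 equivalence classes


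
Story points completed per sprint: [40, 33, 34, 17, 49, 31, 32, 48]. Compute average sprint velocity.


Formula: Avg velocity = Total points / Number of sprints
Points: [40, 33, 34, 17, 49, 31, 32, 48]
Sum = 40 + 33 + 34 + 17 + 49 + 31 + 32 + 48 = 284
Avg velocity = 284 / 8 = 35.5 points/sprint

35.5 points/sprint


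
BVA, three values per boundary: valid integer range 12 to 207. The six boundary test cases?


Range: [12, 207]
Boundaries: just below min, min, min+1, max-1, max, just above max
Values: [11, 12, 13, 206, 207, 208]

[11, 12, 13, 206, 207, 208]


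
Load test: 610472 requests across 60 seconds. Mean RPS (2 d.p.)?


Formula: throughput = requests / seconds
throughput = 610472 / 60
throughput = 10174.53 requests/second

10174.53 requests/second


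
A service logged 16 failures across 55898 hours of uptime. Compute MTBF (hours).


Formula: MTBF = Total operating time / Number of failures
MTBF = 55898 / 16
MTBF = 3493.63 hours

3493.63 hours


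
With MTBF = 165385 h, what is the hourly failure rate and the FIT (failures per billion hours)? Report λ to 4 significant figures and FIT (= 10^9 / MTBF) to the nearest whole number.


Formula: λ = 1 / MTBF; FIT = λ × 1e9 = 1e9 / MTBF
λ = 1 / 165385 ≈ 6.046e-06 failures/hour
FIT = 1e9 / 165385 ≈ 6046 failures per 1e9 hours (nearest whole number)

λ = 6.046e-06 /h, FIT = 6046


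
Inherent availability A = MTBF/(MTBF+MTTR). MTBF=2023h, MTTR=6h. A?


Availability = MTBF / (MTBF + MTTR)
Availability = 2023 / (2023 + 6)
Availability = 2023 / 2029
Availability = 99.7043%

99.7043%


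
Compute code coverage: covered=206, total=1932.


Coverage = covered / total * 100
Coverage = 206 / 1932 * 100
Coverage = 10.66%

10.66%


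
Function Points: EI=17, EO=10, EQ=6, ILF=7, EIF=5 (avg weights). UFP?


UFP = EI*4 + EO*5 + EQ*4 + ILF*10 + EIF*7
UFP = 17*4 + 10*5 + 6*4 + 7*10 + 5*7
UFP = 68 + 50 + 24 + 70 + 35
UFP = 247

247


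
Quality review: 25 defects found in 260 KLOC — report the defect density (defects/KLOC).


Defect density = defects / KLOC
Defect density = 25 / 260
Defect density = 0.096 defects/KLOC

0.096 defects/KLOC


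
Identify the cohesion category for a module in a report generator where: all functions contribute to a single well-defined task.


Reasoning: Best: single purpose
Type: Functional cohesion

Functional cohesion


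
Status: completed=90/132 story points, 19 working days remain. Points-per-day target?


Formula: Required rate = Remaining points / Days left
Remaining = 132 - 90 = 42 points
Required rate = 42 / 19 = 2.21 points/day

2.21 points/day


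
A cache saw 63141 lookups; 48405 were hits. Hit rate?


Formula: hit rate = hits / (hits + misses) * 100
hit rate = 48405 / (48405 + 14736) * 100
hit rate = 48405 / 63141 * 100
hit rate = 76.66%

76.66%


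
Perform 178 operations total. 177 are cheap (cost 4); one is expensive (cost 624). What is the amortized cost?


Formula: Amortized cost = Total cost / Operations
Total cost = (177 * 4) + (1 * 624)
Total cost = 708 + 624 = 1332
Amortized = 1332 / 178 = 7.4831

7.4831


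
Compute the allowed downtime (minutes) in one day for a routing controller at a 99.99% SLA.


Formula: allowed downtime = period * (100 - SLA) / 100
Period (day) = 1440 minutes
Unavailability fraction = (100 - 99.99) / 100
Allowed downtime = 1440 * (100 - 99.99) / 100
Allowed downtime = 0.144 minutes

0.144 minutes


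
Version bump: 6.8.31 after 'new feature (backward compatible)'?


Current: 6.8.31
Change category: 'new feature (backward compatible)' → minor bump
SemVer rule: minor bump → increment MINOR, reset PATCH to 0 (MAJOR unchanged)
New: 6.9.0

6.9.0


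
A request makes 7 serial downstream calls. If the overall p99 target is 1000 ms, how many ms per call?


Formula: per_stage = total_budget / stages
per_stage = 1000 / 7
per_stage = 142.86 ms

142.86 ms


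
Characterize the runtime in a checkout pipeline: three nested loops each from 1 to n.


Reasoning: three levels of nesting over n
Complexity: O(n^3)

O(n^3)


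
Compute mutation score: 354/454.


Mutation score = killed / total * 100
Mutation score = 354 / 454 * 100
Mutation score = 77.97%

77.97%


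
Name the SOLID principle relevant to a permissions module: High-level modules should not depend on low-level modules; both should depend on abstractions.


This describes the Dependency Inversion Principle (DIP)

Dependency Inversion Principle (DIP)


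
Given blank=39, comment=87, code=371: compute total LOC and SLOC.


Total LOC = blank + comment + code
Total LOC = 39 + 87 + 371 = 497
SLOC (source only) = code = 371

Total LOC: 497, SLOC: 371


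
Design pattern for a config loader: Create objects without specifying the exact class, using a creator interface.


This matches the Factory Method pattern

Factory Method


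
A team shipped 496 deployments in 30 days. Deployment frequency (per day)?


Formula: deployments per day = releases / days
= 496 / 30
= 16.533 deploys/day
(equivalently, 115.73 deploys/week)

16.533 deploys/day


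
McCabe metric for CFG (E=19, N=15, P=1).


Formula: V(G) = E - N + 2P
V(G) = 19 - 15 + 2*1
V(G) = 4 + 2
V(G) = 6

6


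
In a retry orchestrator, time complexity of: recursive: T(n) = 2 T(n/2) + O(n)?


Reasoning: master theorem case 2 (merge-sort recurrence)
Complexity: O(n log n)

O(n log n)


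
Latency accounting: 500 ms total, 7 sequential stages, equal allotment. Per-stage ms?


Formula: per_stage = total_budget / stages
per_stage = 500 / 7
per_stage = 71.43 ms

71.43 ms


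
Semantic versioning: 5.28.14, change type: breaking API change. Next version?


Current: 5.28.14
Change category: 'breaking API change' → major bump
SemVer rule: major bump → increment MAJOR, reset MINOR and PATCH to 0
New: 6.0.0

6.0.0


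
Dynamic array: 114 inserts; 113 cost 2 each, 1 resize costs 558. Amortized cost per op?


Formula: Amortized cost = Total cost / Operations
Total cost = (113 * 2) + (1 * 558)
Total cost = 226 + 558 = 784
Amortized = 784 / 114 = 6.8772

6.8772


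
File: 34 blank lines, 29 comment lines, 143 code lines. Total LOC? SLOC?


Total LOC = blank + comment + code
Total LOC = 34 + 29 + 143 = 206
SLOC (source only) = code = 143

Total LOC: 206, SLOC: 143


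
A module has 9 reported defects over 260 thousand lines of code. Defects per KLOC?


Defect density = defects / KLOC
Defect density = 9 / 260
Defect density = 0.035 defects/KLOC

0.035 defects/KLOC


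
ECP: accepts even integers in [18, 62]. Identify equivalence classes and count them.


Constraint: even integers in [18, 62]
Class 1: x < 18 — out-of-range invalid
Class 2: x in [18,62] but odd — wrong type invalid
Class 3: x in [18,62] and even — valid
Class 4: x > 62 — out-of-range invalid
Total equivalence classes: 4

4 equivalence classes


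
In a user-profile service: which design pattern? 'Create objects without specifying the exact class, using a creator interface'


This matches the Factory Method pattern

Factory Method


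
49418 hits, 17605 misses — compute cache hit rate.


Formula: hit rate = hits / (hits + misses) * 100
hit rate = 49418 / (49418 + 17605) * 100
hit rate = 49418 / 67023 * 100
hit rate = 73.73%

73.73%


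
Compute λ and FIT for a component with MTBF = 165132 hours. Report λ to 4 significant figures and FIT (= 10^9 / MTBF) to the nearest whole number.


Formula: λ = 1 / MTBF; FIT = λ × 1e9 = 1e9 / MTBF
λ = 1 / 165132 ≈ 6.056e-06 failures/hour
FIT = 1e9 / 165132 ≈ 6056 failures per 1e9 hours (nearest whole number)

λ = 6.056e-06 /h, FIT = 6056


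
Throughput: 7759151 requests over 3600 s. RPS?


Formula: throughput = requests / seconds
throughput = 7759151 / 3600
throughput = 2155.32 requests/second

2155.32 requests/second


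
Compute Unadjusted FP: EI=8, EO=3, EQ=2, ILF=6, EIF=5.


UFP = EI*4 + EO*5 + EQ*4 + ILF*10 + EIF*7
UFP = 8*4 + 3*5 + 2*4 + 6*10 + 5*7
UFP = 32 + 15 + 8 + 60 + 35
UFP = 150

150


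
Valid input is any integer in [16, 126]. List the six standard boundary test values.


Range: [16, 126]
Boundaries: just below min, min, min+1, max-1, max, just above max
Values: [15, 16, 17, 125, 126, 127]

[15, 16, 17, 125, 126, 127]


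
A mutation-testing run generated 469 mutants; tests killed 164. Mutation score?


Mutation score = killed / total * 100
Mutation score = 164 / 469 * 100
Mutation score = 34.97%

34.97%


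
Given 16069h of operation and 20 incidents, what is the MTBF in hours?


Formula: MTBF = Total operating time / Number of failures
MTBF = 16069 / 20
MTBF = 803.45 hours

803.45 hours


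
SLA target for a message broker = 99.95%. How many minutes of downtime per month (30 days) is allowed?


Formula: allowed downtime = period * (100 - SLA) / 100
Period (month (30 days)) = 43200 minutes
Unavailability fraction = (100 - 99.95) / 100
Allowed downtime = 43200 * (100 - 99.95) / 100
Allowed downtime = 21.6 minutes

21.6 minutes


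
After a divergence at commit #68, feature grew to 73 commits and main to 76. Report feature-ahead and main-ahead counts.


Common ancestor: commit #68
feature commits after divergence: 73 - 68 = 5
main commits after divergence: 76 - 68 = 8
feature is 5 commits ahead of main
main is 8 commits ahead of feature

feature ahead: 5, main ahead: 8


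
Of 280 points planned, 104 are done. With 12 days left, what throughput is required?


Formula: Required rate = Remaining points / Days left
Remaining = 280 - 104 = 176 points
Required rate = 176 / 12 = 14.67 points/day

14.67 points/day


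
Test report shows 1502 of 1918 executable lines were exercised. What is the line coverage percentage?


Coverage = covered / total * 100
Coverage = 1502 / 1918 * 100
Coverage = 78.31%

78.31%


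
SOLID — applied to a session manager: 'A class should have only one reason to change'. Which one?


This describes the Single Responsibility Principle (SRP)

Single Responsibility Principle (SRP)


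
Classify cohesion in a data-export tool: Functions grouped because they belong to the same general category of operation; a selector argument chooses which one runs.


Reasoning: Grouped by category of activity, not by data or sequence
Type: Logical cohesion

Logical cohesion


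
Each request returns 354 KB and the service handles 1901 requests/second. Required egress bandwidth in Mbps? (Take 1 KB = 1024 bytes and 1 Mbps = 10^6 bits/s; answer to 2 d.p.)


Formula: Mbps = payload_bytes * RPS * 8 / 1e6
Payload per request = 354 KB = 354 * 1024 = 362496 bytes
Total bytes/sec = 362496 * 1901 = 689104896
Total bits/sec = 689104896 * 8 = 5512839168
Mbps = 5512839168 / 1e6 = 5512.84

5512.84 Mbps
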